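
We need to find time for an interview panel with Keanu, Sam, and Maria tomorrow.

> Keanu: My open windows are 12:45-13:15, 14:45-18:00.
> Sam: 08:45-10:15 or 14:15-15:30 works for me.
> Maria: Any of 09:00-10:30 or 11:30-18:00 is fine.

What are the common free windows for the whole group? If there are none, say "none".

14:45-15:30

Keanu ∩ Sam: 14:45-15:30.
Keanu ∩ Sam ∩ Maria: 14:45-15:30.
Those are the intersection windows.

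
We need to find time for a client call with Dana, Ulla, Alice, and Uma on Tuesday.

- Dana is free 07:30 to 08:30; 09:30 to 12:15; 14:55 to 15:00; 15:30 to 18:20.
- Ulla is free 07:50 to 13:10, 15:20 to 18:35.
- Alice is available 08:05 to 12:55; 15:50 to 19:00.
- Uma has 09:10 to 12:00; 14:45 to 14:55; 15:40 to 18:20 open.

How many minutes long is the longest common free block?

Dana ∩ Ulla: 07:50-08:30, 09:30-12:15, 15:30-18:20.
Dana ∩ Ulla ∩ Alice: 08:05-08:30, 09:30-12:15, 15:50-18:20.
Dana ∩ Ulla ∩ Alice ∩ Uma: 09:30-12:00, 15:50-18:20.
The longest is 09:30-12:00 at 150 minutes.

150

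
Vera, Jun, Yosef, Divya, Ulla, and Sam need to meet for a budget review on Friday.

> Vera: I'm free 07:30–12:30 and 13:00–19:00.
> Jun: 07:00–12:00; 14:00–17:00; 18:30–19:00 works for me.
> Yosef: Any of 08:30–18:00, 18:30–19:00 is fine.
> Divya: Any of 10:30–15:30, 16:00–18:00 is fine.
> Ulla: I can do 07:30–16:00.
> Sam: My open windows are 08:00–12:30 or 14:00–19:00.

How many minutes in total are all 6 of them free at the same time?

180

Vera ∩ Jun: 07:30-12:00, 14:00-17:00, 18:30-19:00.
Vera ∩ Jun ∩ Yosef: 08:30-12:00, 14:00-17:00, 18:30-19:00.
Vera ∩ Jun ∩ Yosef ∩ Divya: 10:30-12:00, 14:00-15:30, 16:00-17:00.
Vera ∩ Jun ∩ Yosef ∩ Divya ∩ Ulla: 10:30-12:00, 14:00-15:30.
Vera ∩ Jun ∩ Yosef ∩ Divya ∩ Ulla ∩ Sam: 10:30-12:00, 14:00-15:30.
Summing the common windows: 90 + 90 = 180 minutes.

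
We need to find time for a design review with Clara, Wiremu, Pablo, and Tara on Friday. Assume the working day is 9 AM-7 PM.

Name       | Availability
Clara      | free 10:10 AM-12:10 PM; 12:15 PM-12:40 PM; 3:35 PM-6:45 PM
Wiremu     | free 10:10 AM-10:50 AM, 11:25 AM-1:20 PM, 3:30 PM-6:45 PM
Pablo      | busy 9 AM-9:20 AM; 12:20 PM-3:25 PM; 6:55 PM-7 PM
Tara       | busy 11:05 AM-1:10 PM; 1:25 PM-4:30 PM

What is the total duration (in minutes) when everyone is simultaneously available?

Clara free: 10:10-12:10, 12:15-12:40, 15:35-18:45.
Wiremu free: 10:10-10:50, 11:25-13:20, 15:30-18:45.
Pablo free: 09:20-12:20, 15:25-18:55 (invert busy blocks within the working day).
Tara free: 09:00-11:05, 13:10-13:25, 16:30-19:00 (invert busy blocks within the working day).
Clara ∩ Wiremu: 10:10-10:50, 11:25-12:10, 12:15-12:40, 15:35-18:45.
Clara ∩ Wiremu ∩ Pablo: 10:10-10:50, 11:25-12:10, 12:15-12:20, 15:35-18:45.
Clara ∩ Wiremu ∩ Pablo ∩ Tara: 10:10-10:50, 16:30-18:45.
Summing the common windows: 40 + 135 = 175 minutes.

175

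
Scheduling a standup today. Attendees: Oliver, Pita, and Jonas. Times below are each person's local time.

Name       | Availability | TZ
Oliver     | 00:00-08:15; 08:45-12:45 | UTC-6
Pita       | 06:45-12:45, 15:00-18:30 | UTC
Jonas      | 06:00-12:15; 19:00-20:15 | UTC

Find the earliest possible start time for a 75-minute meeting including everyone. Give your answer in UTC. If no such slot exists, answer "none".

06:45

Oliver in UTC: 06:00-14:15, 14:45-18:45 (add 6h to convert from UTC-6).
Pita in UTC: 06:45-12:45, 15:00-18:30.
Jonas in UTC: 06:00-12:15, 19:00-20:15.
Oliver ∩ Pita: 06:45-12:45, 15:00-18:30.
Oliver ∩ Pita ∩ Jonas: 06:45-12:15.
The first common window of at least 75 minutes is 06:45-12:15, so the earliest start is 06:45.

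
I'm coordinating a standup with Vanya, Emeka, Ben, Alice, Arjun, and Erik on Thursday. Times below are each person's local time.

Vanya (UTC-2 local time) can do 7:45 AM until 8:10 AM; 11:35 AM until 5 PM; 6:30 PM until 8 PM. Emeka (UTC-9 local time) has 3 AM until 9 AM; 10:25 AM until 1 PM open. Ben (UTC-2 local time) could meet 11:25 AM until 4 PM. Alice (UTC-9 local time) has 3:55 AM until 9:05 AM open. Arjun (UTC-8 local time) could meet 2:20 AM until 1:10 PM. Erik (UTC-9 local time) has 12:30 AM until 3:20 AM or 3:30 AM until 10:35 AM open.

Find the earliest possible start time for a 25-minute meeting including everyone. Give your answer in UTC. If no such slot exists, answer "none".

13:35

Vanya in UTC: 09:45-10:10, 13:35-19:00, 20:30-22:00 (add 2h to convert from UTC-2).
Emeka in UTC: 12:00-18:00, 19:25-22:00 (add 9h to convert from UTC-9).
Ben in UTC: 13:25-18:00 (add 2h to convert from UTC-2).
Alice in UTC: 12:55-18:05 (add 9h to convert from UTC-9).
Arjun in UTC: 10:20-21:10 (add 8h to convert from UTC-8).
Erik in UTC: 09:30-12:20, 12:30-19:35 (add 9h to convert from UTC-9).
Vanya ∩ Emeka: 13:35-18:00, 20:30-22:00.
Vanya ∩ Emeka ∩ Ben: 13:35-18:00.
Vanya ∩ Emeka ∩ Ben ∩ Alice: 13:35-18:00.
Vanya ∩ Emeka ∩ Ben ∩ Alice ∩ Arjun: 13:35-18:00.
Vanya ∩ Emeka ∩ Ben ∩ Alice ∩ Arjun ∩ Erik: 13:35-18:00.
The first common window of at least 25 minutes is 13:35-18:00, so the earliest start is 13:35.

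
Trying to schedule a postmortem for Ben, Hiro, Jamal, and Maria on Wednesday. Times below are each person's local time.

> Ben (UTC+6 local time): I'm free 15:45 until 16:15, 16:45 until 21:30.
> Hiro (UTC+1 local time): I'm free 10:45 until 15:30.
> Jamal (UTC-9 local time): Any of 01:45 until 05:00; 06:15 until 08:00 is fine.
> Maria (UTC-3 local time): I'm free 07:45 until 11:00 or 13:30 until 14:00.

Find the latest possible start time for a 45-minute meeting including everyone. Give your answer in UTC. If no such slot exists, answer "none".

13:15

Ben in UTC: 09:45-10:15, 10:45-15:30 (subtract 6h to convert from UTC+6).
Hiro in UTC: 09:45-14:30 (subtract 1h to convert from UTC+1).
Jamal in UTC: 10:45-14:00, 15:15-17:00 (add 9h to convert from UTC-9).
Maria in UTC: 10:45-14:00, 16:30-17:00 (add 3h to convert from UTC-3).
Ben ∩ Hiro: 09:45-10:15, 10:45-14:30.
Ben ∩ Hiro ∩ Jamal: 10:45-14:00.
Ben ∩ Hiro ∩ Jamal ∩ Maria: 10:45-14:00.
Those are the intersection windows.
The last common window of at least 45 minutes is 10:45-14:00; a 45-minute meeting can start as late as 13:15 and still end by 14:00.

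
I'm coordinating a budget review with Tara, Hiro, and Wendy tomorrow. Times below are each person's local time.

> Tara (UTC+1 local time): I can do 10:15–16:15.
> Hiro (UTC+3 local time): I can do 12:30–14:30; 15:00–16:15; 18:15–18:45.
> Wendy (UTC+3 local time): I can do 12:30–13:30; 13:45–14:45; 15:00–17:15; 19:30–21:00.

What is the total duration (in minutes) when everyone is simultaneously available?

Tara in UTC: 09:15-15:15 (subtract 1h to convert from UTC+1).
Hiro in UTC: 09:30-11:30, 12:00-13:15, 15:15-15:45 (subtract 3h to convert from UTC+3).
Wendy in UTC: 09:30-10:30, 10:45-11:45, 12:00-14:15, 16:30-18:00 (subtract 3h to convert from UTC+3).
Tara ∩ Hiro: 09:30-11:30, 12:00-13:15.
Tara ∩ Hiro ∩ Wendy: 09:30-10:30, 10:45-11:30, 12:00-13:15.
Summing the common windows: 60 + 45 + 75 = 180 minutes.

180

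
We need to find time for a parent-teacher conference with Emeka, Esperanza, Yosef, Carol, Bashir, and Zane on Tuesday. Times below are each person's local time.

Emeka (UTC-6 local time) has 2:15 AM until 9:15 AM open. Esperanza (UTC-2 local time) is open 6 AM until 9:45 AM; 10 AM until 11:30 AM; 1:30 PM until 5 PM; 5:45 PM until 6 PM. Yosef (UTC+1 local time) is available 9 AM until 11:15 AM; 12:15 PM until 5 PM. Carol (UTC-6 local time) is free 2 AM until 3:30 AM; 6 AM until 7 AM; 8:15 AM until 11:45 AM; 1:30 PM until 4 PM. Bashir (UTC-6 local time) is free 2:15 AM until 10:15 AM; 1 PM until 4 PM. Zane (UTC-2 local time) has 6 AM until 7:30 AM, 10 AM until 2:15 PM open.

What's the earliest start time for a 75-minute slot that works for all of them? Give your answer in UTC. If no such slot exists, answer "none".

Emeka in UTC: 08:15-15:15 (add 6h to convert from UTC-6).
Esperanza in UTC: 08:00-11:45, 12:00-13:30, 15:30-19:00, 19:45-20:00 (add 2h to convert from UTC-2).
Yosef in UTC: 08:00-10:15, 11:15-16:00 (subtract 1h to convert from UTC+1).
Carol in UTC: 08:00-09:30, 12:00-13:00, 14:15-17:45, 19:30-22:00 (add 6h to convert from UTC-6).
Bashir in UTC: 08:15-16:15, 19:00-22:00 (add 6h to convert from UTC-6).
Zane in UTC: 08:00-09:30, 12:00-16:15 (add 2h to convert from UTC-2).
Emeka ∩ Esperanza: 08:15-11:45, 12:00-13:30.
Emeka ∩ Esperanza ∩ Yosef: 08:15-10:15, 11:15-11:45, 12:00-13:30.
Emeka ∩ Esperanza ∩ Yosef ∩ Carol: 08:15-09:30, 12:00-13:00.
Emeka ∩ Esperanza ∩ Yosef ∩ Carol ∩ Bashir: 08:15-09:30, 12:00-13:00.
Emeka ∩ Esperanza ∩ Yosef ∩ Carol ∩ Bashir ∩ Zane: 08:15-09:30, 12:00-13:00.
Those are the intersection windows.
The first common window of at least 75 minutes is 08:15-09:30, so the earliest start is 08:15.

08:15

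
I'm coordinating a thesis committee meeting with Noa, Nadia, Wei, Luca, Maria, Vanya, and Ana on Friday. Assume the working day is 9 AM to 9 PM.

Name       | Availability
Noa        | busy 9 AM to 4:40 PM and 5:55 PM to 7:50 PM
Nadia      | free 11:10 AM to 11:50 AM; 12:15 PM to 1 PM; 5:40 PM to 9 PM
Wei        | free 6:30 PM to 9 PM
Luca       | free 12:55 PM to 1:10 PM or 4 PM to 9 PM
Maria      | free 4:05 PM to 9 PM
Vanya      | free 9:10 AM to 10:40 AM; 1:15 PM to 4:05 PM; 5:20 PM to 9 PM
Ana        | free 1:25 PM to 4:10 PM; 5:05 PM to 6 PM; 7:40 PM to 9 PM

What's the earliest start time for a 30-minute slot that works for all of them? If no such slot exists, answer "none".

19:50

Noa free: 16:40-17:55, 19:50-21:00 (invert busy blocks within the working day).
Nadia free: 11:10-11:50, 12:15-13:00, 17:40-21:00.
Wei free: 18:30-21:00.
Luca free: 12:55-13:10, 16:00-21:00.
Maria free: 16:05-21:00.
Vanya free: 09:10-10:40, 13:15-16:05, 17:20-21:00.
Ana free: 13:25-16:10, 17:05-18:00, 19:40-21:00.
Noa ∩ Nadia: 17:40-17:55, 19:50-21:00.
Noa ∩ Nadia ∩ Wei: 19:50-21:00.
Noa ∩ Nadia ∩ Wei ∩ Luca: 19:50-21:00.
Noa ∩ Nadia ∩ Wei ∩ Luca ∩ Maria: 19:50-21:00.
Noa ∩ Nadia ∩ Wei ∩ Luca ∩ Maria ∩ Vanya: 19:50-21:00.
Noa ∩ Nadia ∩ Wei ∩ Luca ∩ Maria ∩ Vanya ∩ Ana: 19:50-21:00.
The first common window of at least 30 minutes is 19:50-21:00, so the earliest start is 19:50.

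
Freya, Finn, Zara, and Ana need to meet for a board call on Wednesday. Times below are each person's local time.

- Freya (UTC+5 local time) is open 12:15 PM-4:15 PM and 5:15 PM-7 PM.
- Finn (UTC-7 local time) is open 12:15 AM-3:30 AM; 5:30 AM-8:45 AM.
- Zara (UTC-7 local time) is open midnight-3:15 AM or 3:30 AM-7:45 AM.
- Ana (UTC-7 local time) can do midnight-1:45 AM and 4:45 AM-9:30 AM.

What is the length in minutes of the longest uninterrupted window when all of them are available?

90

Freya in UTC: 07:15-11:15, 12:15-14:00 (subtract 5h to convert from UTC+5).
Finn in UTC: 07:15-10:30, 12:30-15:45 (add 7h to convert from UTC-7).
Zara in UTC: 07:00-10:15, 10:30-14:45 (add 7h to convert from UTC-7).
Ana in UTC: 07:00-08:45, 11:45-16:30 (add 7h to convert from UTC-7).
Freya ∩ Finn: 07:15-10:30, 12:30-14:00.
Freya ∩ Finn ∩ Zara: 07:15-10:15, 12:30-14:00.
Freya ∩ Finn ∩ Zara ∩ Ana: 07:15-08:45, 12:30-14:00.
The longest is 07:15-08:45 at 90 minutes.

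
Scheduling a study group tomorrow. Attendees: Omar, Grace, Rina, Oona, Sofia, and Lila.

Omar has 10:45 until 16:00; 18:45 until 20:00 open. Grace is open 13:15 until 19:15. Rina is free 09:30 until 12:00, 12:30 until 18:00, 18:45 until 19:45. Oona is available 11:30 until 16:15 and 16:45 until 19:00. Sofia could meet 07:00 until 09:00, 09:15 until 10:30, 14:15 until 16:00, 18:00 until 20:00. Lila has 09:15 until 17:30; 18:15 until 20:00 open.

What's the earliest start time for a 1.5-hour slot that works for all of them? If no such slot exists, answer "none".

14:15

Omar ∩ Grace: 13:15-16:00, 18:45-19:15.
Omar ∩ Grace ∩ Rina: 13:15-16:00, 18:45-19:15.
Omar ∩ Grace ∩ Rina ∩ Oona: 13:15-16:00, 18:45-19:00.
Omar ∩ Grace ∩ Rina ∩ Oona ∩ Sofia: 14:15-16:00, 18:45-19:00.
Omar ∩ Grace ∩ Rina ∩ Oona ∩ Sofia ∩ Lila: 14:15-16:00, 18:45-19:00.
The first common window of at least 90 minutes is 14:15-16:00, so the earliest start is 14:15.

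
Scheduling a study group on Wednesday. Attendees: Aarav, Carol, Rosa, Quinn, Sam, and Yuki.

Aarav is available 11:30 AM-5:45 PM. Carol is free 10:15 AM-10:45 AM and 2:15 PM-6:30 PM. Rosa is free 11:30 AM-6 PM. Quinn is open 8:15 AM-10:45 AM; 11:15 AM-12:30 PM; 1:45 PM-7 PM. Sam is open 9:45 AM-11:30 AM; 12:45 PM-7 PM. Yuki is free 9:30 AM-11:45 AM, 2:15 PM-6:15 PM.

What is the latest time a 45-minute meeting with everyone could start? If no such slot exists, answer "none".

Aarav ∩ Carol: 14:15-17:45.
Aarav ∩ Carol ∩ Rosa: 14:15-17:45.
Aarav ∩ Carol ∩ Rosa ∩ Quinn: 14:15-17:45.
Aarav ∩ Carol ∩ Rosa ∩ Quinn ∩ Sam: 14:15-17:45.
Aarav ∩ Carol ∩ Rosa ∩ Quinn ∩ Sam ∩ Yuki: 14:15-17:45.
The last common window of at least 45 minutes is 14:15-17:45; a 45-minute meeting can start as late as 17:00 and still end by 17:45.

17:00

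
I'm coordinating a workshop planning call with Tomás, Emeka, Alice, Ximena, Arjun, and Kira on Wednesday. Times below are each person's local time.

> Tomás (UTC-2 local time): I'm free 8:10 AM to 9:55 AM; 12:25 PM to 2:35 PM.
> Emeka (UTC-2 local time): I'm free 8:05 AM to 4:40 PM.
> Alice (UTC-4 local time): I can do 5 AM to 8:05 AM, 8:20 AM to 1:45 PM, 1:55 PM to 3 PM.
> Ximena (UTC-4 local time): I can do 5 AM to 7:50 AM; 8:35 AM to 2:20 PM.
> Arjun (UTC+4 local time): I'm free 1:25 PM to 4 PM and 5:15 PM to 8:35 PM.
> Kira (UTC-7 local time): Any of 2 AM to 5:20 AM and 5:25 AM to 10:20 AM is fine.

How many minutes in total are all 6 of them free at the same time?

230

Tomás in UTC: 10:10-11:55, 14:25-16:35 (add 2h to convert from UTC-2).
Emeka in UTC: 10:05-18:40 (add 2h to convert from UTC-2).
Alice in UTC: 09:00-12:05, 12:20-17:45, 17:55-19:00 (add 4h to convert from UTC-4).
Ximena in UTC: 09:00-11:50, 12:35-18:20 (add 4h to convert from UTC-4).
Arjun in UTC: 09:25-12:00, 13:15-16:35 (subtract 4h to convert from UTC+4).
Kira in UTC: 09:00-12:20, 12:25-17:20 (add 7h to convert from UTC-7).
Tomás ∩ Emeka: 10:10-11:55, 14:25-16:35.
Tomás ∩ Emeka ∩ Alice: 10:10-11:55, 14:25-16:35.
Tomás ∩ Emeka ∩ Alice ∩ Ximena: 10:10-11:50, 14:25-16:35.
Tomás ∩ Emeka ∩ Alice ∩ Ximena ∩ Arjun: 10:10-11:50, 14:25-16:35.
Tomás ∩ Emeka ∩ Alice ∩ Ximena ∩ Arjun ∩ Kira: 10:10-11:50, 14:25-16:35.
Those are the intersection windows.
Summing the common windows: 100 + 130 = 230 minutes.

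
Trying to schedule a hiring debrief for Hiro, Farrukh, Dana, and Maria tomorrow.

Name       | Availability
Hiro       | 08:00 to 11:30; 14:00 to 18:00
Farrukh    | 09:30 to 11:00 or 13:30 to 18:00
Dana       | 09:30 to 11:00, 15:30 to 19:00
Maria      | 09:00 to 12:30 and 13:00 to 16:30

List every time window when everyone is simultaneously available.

Hiro ∩ Farrukh: 09:30-11:00, 14:00-18:00.
Hiro ∩ Farrukh ∩ Dana: 09:30-11:00, 15:30-18:00.
Hiro ∩ Farrukh ∩ Dana ∩ Maria: 09:30-11:00, 15:30-16:30.

09:30-11:00, 15:30-16:30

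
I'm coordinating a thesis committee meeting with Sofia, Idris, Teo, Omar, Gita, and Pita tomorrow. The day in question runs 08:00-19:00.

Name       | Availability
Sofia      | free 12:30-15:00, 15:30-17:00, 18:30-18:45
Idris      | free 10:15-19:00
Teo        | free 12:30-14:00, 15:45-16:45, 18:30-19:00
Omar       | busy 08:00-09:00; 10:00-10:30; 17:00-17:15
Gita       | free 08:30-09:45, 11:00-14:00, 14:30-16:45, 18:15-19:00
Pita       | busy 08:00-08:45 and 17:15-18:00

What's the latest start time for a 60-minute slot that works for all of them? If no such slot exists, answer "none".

15:45

Sofia free: 12:30-15:00, 15:30-17:00, 18:30-18:45.
Idris free: 10:15-19:00.
Teo free: 12:30-14:00, 15:45-16:45, 18:30-19:00.
Omar free: 09:00-10:00, 10:30-17:00, 17:15-19:00 (invert busy blocks within the working day).
Gita free: 08:30-09:45, 11:00-14:00, 14:30-16:45, 18:15-19:00.
Pita free: 08:45-17:15, 18:00-19:00 (invert busy blocks within the working day).
Sofia ∩ Idris: 12:30-15:00, 15:30-17:00, 18:30-18:45.
Sofia ∩ Idris ∩ Teo: 12:30-14:00, 15:45-16:45, 18:30-18:45.
Sofia ∩ Idris ∩ Teo ∩ Omar: 12:30-14:00, 15:45-16:45, 18:30-18:45.
Sofia ∩ Idris ∩ Teo ∩ Omar ∩ Gita: 12:30-14:00, 15:45-16:45, 18:30-18:45.
Sofia ∩ Idris ∩ Teo ∩ Omar ∩ Gita ∩ Pita: 12:30-14:00, 15:45-16:45, 18:30-18:45.
So the common availability across everyone is 12:30-14:00, 15:45-16:45, 18:30-18:45.
The last common window of at least 60 minutes is 15:45-16:45; a 60-minute meeting can start as late as 15:45 and still end by 16:45.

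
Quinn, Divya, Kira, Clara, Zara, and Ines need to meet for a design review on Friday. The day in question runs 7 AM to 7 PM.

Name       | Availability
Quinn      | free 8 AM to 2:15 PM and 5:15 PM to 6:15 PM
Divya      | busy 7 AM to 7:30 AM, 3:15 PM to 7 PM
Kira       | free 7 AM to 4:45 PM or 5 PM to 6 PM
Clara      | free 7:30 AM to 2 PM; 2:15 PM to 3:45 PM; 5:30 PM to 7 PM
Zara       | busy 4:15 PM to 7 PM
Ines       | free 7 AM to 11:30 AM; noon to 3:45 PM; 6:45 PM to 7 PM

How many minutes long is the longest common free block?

Quinn free: 08:00-14:15, 17:15-18:15.
Divya free: 07:30-15:15 (invert busy blocks within the working day).
Kira free: 07:00-16:45, 17:00-18:00.
Clara free: 07:30-14:00, 14:15-15:45, 17:30-19:00.
Zara free: 07:00-16:15 (invert busy blocks within the working day).
Ines free: 07:00-11:30, 12:00-15:45, 18:45-19:00.
Quinn ∩ Divya: 08:00-14:15.
Quinn ∩ Divya ∩ Kira: 08:00-14:15.
Quinn ∩ Divya ∩ Kira ∩ Clara: 08:00-14:00.
Quinn ∩ Divya ∩ Kira ∩ Clara ∩ Zara: 08:00-14:00.
Quinn ∩ Divya ∩ Kira ∩ Clara ∩ Zara ∩ Ines: 08:00-11:30, 12:00-14:00.
The longest is 08:00-11:30 at 210 minutes.

210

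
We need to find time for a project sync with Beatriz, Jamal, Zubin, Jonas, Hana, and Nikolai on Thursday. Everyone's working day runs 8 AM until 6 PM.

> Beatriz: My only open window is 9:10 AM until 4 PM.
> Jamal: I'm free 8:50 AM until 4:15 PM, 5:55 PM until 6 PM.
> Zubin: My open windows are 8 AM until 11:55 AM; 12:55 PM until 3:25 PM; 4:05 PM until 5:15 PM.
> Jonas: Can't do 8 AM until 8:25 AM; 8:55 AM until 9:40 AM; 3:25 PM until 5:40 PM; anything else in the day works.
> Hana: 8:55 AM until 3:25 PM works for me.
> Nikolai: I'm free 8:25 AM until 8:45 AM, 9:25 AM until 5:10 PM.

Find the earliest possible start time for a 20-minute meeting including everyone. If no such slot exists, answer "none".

09:40

Beatriz free: 09:10-16:00.
Jamal free: 08:50-16:15, 17:55-18:00.
Zubin free: 08:00-11:55, 12:55-15:25, 16:05-17:15.
Jonas free: 08:25-08:55, 09:40-15:25, 17:40-18:00 (invert busy blocks within the working day).
Hana free: 08:55-15:25.
Nikolai free: 08:25-08:45, 09:25-17:10.
Beatriz ∩ Jamal: 09:10-16:00.
Beatriz ∩ Jamal ∩ Zubin: 09:10-11:55, 12:55-15:25.
Beatriz ∩ Jamal ∩ Zubin ∩ Jonas: 09:40-11:55, 12:55-15:25.
Beatriz ∩ Jamal ∩ Zubin ∩ Jonas ∩ Hana: 09:40-11:55, 12:55-15:25.
Beatriz ∩ Jamal ∩ Zubin ∩ Jonas ∩ Hana ∩ Nikolai: 09:40-11:55, 12:55-15:25.
So the common availability across everyone is 09:40-11:55, 12:55-15:25.
The first common window of at least 20 minutes is 09:40-11:55, so the earliest start is 09:40.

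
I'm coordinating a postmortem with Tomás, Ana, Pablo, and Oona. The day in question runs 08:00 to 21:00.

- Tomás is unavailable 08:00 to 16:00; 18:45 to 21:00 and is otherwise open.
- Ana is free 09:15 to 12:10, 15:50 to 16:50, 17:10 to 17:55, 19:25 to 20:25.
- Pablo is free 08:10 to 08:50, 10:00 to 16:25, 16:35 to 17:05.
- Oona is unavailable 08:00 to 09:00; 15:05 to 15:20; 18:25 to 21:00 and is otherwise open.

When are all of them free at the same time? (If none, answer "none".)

Tomás free: 16:00-18:45 (invert busy blocks within the working day).
Ana free: 09:15-12:10, 15:50-16:50, 17:10-17:55, 19:25-20:25.
Pablo free: 08:10-08:50, 10:00-16:25, 16:35-17:05.
Oona free: 09:00-15:05, 15:20-18:25 (invert busy blocks within the working day).
Tomás ∩ Ana: 16:00-16:50, 17:10-17:55.
Tomás ∩ Ana ∩ Pablo: 16:00-16:25, 16:35-16:50.
Tomás ∩ Ana ∩ Pablo ∩ Oona: 16:00-16:25, 16:35-16:50.

16:00-16:25, 16:35-16:50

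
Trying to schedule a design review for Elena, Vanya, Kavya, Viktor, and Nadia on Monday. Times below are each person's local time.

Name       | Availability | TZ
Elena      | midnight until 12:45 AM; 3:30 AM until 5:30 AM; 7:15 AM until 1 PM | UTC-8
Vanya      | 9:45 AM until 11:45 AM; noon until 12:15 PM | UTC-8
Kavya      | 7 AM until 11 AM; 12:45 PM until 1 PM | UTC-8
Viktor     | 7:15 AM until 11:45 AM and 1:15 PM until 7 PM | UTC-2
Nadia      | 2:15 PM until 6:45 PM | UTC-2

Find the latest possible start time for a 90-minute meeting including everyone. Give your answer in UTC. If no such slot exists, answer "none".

none

Elena in UTC: 08:00-08:45, 11:30-13:30, 15:15-21:00 (add 8h to convert from UTC-8).
Vanya in UTC: 17:45-19:45, 20:00-20:15 (add 8h to convert from UTC-8).
Kavya in UTC: 15:00-19:00, 20:45-21:00 (add 8h to convert from UTC-8).
Viktor in UTC: 09:15-13:45, 15:15-21:00 (add 2h to convert from UTC-2).
Nadia in UTC: 16:15-20:45 (add 2h to convert from UTC-2).
Elena ∩ Vanya: 17:45-19:45, 20:00-20:15.
Elena ∩ Vanya ∩ Kavya: 17:45-19:00.
Elena ∩ Vanya ∩ Kavya ∩ Viktor: 17:45-19:00.
Elena ∩ Vanya ∩ Kavya ∩ Viktor ∩ Nadia: 17:45-19:00.
So the common availability across everyone is 17:45-19:00.
No common window is at least 90 minutes long.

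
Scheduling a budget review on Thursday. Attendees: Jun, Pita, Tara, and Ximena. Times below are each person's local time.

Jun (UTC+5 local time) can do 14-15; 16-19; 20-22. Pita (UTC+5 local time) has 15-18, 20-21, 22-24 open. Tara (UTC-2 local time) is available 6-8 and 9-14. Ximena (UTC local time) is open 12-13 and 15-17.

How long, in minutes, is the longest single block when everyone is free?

Jun in UTC: 09:00-10:00, 11:00-14:00, 15:00-17:00 (subtract 5h to convert from UTC+5).
Pita in UTC: 10:00-13:00, 15:00-16:00, 17:00-19:00 (subtract 5h to convert from UTC+5).
Tara in UTC: 08:00-10:00, 11:00-16:00 (add 2h to convert from UTC-2).
Ximena in UTC: 12:00-13:00, 15:00-17:00.
Jun ∩ Pita: 11:00-13:00, 15:00-16:00.
Jun ∩ Pita ∩ Tara: 11:00-13:00, 15:00-16:00.
Jun ∩ Pita ∩ Tara ∩ Ximena: 12:00-13:00, 15:00-16:00.
The longest is 12:00-13:00 at 60 minutes.

60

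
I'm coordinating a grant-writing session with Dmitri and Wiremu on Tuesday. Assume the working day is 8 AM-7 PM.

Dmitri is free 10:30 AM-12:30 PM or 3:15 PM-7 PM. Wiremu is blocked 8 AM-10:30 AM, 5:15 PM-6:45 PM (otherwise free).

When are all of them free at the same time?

Dmitri free: 10:30-12:30, 15:15-19:00.
Wiremu free: 10:30-17:15, 18:45-19:00 (invert busy blocks within the working day).
Dmitri ∩ Wiremu: 10:30-12:30, 15:15-17:15, 18:45-19:00.
Those are the intersection windows.

10:30-12:30, 15:15-17:15, 18:45-19:00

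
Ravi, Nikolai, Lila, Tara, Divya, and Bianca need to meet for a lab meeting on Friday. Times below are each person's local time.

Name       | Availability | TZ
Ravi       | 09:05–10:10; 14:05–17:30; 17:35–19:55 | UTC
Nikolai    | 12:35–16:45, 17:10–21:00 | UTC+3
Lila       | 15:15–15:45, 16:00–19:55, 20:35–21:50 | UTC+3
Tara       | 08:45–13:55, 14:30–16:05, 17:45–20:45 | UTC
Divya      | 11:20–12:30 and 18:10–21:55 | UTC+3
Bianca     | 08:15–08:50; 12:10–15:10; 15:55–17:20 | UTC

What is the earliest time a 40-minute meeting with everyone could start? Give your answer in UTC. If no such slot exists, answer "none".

none

Ravi in UTC: 09:05-10:10, 14:05-17:30, 17:35-19:55.
Nikolai in UTC: 09:35-13:45, 14:10-18:00 (subtract 3h to convert from UTC+3).
Lila in UTC: 12:15-12:45, 13:00-16:55, 17:35-18:50 (subtract 3h to convert from UTC+3).
Tara in UTC: 08:45-13:55, 14:30-16:05, 17:45-20:45.
Divya in UTC: 08:20-09:30, 15:10-18:55 (subtract 3h to convert from UTC+3).
Bianca in UTC: 08:15-08:50, 12:10-15:10, 15:55-17:20.
Ravi ∩ Nikolai: 09:35-10:10, 14:10-17:30, 17:35-18:00.
Ravi ∩ Nikolai ∩ Lila: 14:10-16:55, 17:35-18:00.
Ravi ∩ Nikolai ∩ Lila ∩ Tara: 14:30-16:05, 17:45-18:00.
Ravi ∩ Nikolai ∩ Lila ∩ Tara ∩ Divya: 15:10-16:05, 17:45-18:00.
Ravi ∩ Nikolai ∩ Lila ∩ Tara ∩ Divya ∩ Bianca: 15:55-16:05.
No common window is at least 40 minutes long.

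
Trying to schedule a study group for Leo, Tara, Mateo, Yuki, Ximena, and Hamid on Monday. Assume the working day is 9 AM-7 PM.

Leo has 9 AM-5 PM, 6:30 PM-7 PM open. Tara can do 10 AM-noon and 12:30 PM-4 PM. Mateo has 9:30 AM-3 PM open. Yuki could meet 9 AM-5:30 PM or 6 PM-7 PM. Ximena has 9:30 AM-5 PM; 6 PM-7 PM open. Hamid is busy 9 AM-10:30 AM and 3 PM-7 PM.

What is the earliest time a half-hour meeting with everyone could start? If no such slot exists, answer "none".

Leo free: 09:00-17:00, 18:30-19:00.
Tara free: 10:00-12:00, 12:30-16:00.
Mateo free: 09:30-15:00.
Yuki free: 09:00-17:30, 18:00-19:00.
Ximena free: 09:30-17:00, 18:00-19:00.
Hamid free: 10:30-15:00 (invert busy blocks within the working day).
Leo ∩ Tara: 10:00-12:00, 12:30-16:00.
Leo ∩ Tara ∩ Mateo: 10:00-12:00, 12:30-15:00.
Leo ∩ Tara ∩ Mateo ∩ Yuki: 10:00-12:00, 12:30-15:00.
Leo ∩ Tara ∩ Mateo ∩ Yuki ∩ Ximena: 10:00-12:00, 12:30-15:00.
Leo ∩ Tara ∩ Mateo ∩ Yuki ∩ Ximena ∩ Hamid: 10:30-12:00, 12:30-15:00.
Those are the intersection windows.
The first common window of at least 30 minutes is 10:30-12:00, so the earliest start is 10:30.

10:30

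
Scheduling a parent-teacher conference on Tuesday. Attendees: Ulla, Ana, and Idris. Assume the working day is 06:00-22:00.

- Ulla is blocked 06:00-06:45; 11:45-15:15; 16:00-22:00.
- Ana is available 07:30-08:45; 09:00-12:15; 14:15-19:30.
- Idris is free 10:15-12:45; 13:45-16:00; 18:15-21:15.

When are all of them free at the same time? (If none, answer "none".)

10:15-11:45, 15:15-16:00

Ulla free: 06:45-11:45, 15:15-16:00 (invert busy blocks within the working day).
Ana free: 07:30-08:45, 09:00-12:15, 14:15-19:30.
Idris free: 10:15-12:45, 13:45-16:00, 18:15-21:15.
Ulla ∩ Ana: 07:30-08:45, 09:00-11:45, 15:15-16:00.
Ulla ∩ Ana ∩ Idris: 10:15-11:45, 15:15-16:00.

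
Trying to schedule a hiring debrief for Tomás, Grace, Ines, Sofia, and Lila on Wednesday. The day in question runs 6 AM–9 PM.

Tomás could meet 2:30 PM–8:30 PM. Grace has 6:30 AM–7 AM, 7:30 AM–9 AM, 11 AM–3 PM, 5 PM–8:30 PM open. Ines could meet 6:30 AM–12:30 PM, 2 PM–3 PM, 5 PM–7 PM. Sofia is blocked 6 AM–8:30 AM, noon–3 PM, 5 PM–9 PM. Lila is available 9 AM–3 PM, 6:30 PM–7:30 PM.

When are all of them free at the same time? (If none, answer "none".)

none

Tomás free: 14:30-20:30.
Grace free: 06:30-07:00, 07:30-09:00, 11:00-15:00, 17:00-20:30.
Ines free: 06:30-12:30, 14:00-15:00, 17:00-19:00.
Sofia free: 08:30-12:00, 15:00-17:00 (invert busy blocks within the working day).
Lila free: 09:00-15:00, 18:30-19:30.
Tomás ∩ Grace: 14:30-15:00, 17:00-20:30.
Tomás ∩ Grace ∩ Ines: 14:30-15:00, 17:00-19:00.
Tomás ∩ Grace ∩ Ines ∩ Sofia: ∅.
Tomás ∩ Grace ∩ Ines ∩ Sofia ∩ Lila: ∅.
There is no time when everyone is free.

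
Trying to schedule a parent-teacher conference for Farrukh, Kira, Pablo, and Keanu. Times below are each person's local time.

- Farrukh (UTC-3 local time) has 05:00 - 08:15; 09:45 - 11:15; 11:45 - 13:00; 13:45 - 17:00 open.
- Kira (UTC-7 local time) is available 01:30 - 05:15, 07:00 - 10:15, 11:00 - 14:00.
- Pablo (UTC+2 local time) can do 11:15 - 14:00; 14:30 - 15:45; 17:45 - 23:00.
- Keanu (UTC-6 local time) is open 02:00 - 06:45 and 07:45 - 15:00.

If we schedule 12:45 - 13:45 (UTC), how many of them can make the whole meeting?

Farrukh in UTC: 08:00-11:15, 12:45-14:15, 14:45-16:00, 16:45-20:00 (add 3h to convert from UTC-3).
Kira in UTC: 08:30-12:15, 14:00-17:15, 18:00-21:00 (add 7h to convert from UTC-7).
Pablo in UTC: 09:15-12:00, 12:30-13:45, 15:45-21:00 (subtract 2h to convert from UTC+2).
Keanu in UTC: 08:00-12:45, 13:45-21:00 (add 6h to convert from UTC-6).
Farrukh and Pablo can make the full 12:45-13:45 slot — that's 2.

2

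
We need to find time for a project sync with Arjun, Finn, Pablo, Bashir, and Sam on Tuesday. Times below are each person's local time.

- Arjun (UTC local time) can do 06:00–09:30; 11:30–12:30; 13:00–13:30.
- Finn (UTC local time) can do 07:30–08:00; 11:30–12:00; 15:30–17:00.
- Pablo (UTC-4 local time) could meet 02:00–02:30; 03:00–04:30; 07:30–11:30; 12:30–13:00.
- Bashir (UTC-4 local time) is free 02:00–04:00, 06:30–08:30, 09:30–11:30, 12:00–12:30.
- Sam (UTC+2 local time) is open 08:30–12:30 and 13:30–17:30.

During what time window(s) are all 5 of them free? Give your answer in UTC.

Arjun in UTC: 06:00-09:30, 11:30-12:30, 13:00-13:30.
Finn in UTC: 07:30-08:00, 11:30-12:00, 15:30-17:00.
Pablo in UTC: 06:00-06:30, 07:00-08:30, 11:30-15:30, 16:30-17:00 (add 4h to convert from UTC-4).
Bashir in UTC: 06:00-08:00, 10:30-12:30, 13:30-15:30, 16:00-16:30 (add 4h to convert from UTC-4).
Sam in UTC: 06:30-10:30, 11:30-15:30 (subtract 2h to convert from UTC+2).
Arjun ∩ Finn: 07:30-08:00, 11:30-12:00.
Arjun ∩ Finn ∩ Pablo: 07:30-08:00, 11:30-12:00.
Arjun ∩ Finn ∩ Pablo ∩ Bashir: 07:30-08:00, 11:30-12:00.
Arjun ∩ Finn ∩ Pablo ∩ Bashir ∩ Sam: 07:30-08:00, 11:30-12:00.
So the common availability across everyone is 07:30-08:00, 11:30-12:00.

07:30-08:00, 11:30-12:00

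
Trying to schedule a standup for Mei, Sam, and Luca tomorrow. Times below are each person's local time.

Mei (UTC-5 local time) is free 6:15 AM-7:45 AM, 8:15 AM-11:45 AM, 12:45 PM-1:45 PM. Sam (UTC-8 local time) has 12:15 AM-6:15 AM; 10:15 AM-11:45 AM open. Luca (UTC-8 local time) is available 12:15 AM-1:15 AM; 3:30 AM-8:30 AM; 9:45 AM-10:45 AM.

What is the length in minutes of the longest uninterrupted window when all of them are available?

75

Mei in UTC: 11:15-12:45, 13:15-16:45, 17:45-18:45 (add 5h to convert from UTC-5).
Sam in UTC: 08:15-14:15, 18:15-19:45 (add 8h to convert from UTC-8).
Luca in UTC: 08:15-09:15, 11:30-16:30, 17:45-18:45 (add 8h to convert from UTC-8).
Mei ∩ Sam: 11:15-12:45, 13:15-14:15, 18:15-18:45.
Mei ∩ Sam ∩ Luca: 11:30-12:45, 13:15-14:15, 18:15-18:45.
Those are the intersection windows.
The longest is 11:30-12:45 at 75 minutes.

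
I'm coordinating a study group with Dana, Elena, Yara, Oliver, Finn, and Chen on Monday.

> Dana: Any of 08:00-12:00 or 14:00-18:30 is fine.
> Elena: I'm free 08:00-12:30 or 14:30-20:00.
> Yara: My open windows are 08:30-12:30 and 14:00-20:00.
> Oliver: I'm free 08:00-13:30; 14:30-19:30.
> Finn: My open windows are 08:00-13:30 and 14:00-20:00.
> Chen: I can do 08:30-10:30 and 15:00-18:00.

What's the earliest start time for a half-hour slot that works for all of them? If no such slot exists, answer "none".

Dana ∩ Elena: 08:00-12:00, 14:30-18:30.
Dana ∩ Elena ∩ Yara: 08:30-12:00, 14:30-18:30.
Dana ∩ Elena ∩ Yara ∩ Oliver: 08:30-12:00, 14:30-18:30.
Dana ∩ Elena ∩ Yara ∩ Oliver ∩ Finn: 08:30-12:00, 14:30-18:30.
Dana ∩ Elena ∩ Yara ∩ Oliver ∩ Finn ∩ Chen: 08:30-10:30, 15:00-18:00.
The first common window of at least 30 minutes is 08:30-10:30, so the earliest start is 08:30.

08:30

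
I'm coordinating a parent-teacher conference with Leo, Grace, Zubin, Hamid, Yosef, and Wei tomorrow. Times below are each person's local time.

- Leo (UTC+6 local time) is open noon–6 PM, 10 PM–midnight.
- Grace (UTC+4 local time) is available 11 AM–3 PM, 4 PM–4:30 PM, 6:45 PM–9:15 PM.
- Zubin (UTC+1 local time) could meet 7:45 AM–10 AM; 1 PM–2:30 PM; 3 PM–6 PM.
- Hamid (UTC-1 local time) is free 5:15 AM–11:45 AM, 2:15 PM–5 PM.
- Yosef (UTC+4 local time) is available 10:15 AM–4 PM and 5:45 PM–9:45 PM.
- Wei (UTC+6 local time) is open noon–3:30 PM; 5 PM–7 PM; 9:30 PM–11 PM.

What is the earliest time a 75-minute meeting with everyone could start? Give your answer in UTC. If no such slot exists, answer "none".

07:00

Leo in UTC: 06:00-12:00, 16:00-18:00 (subtract 6h to convert from UTC+6).
Grace in UTC: 07:00-11:00, 12:00-12:30, 14:45-17:15 (subtract 4h to convert from UTC+4).
Zubin in UTC: 06:45-09:00, 12:00-13:30, 14:00-17:00 (subtract 1h to convert from UTC+1).
Hamid in UTC: 06:15-12:45, 15:15-18:00 (add 1h to convert from UTC-1).
Yosef in UTC: 06:15-12:00, 13:45-17:45 (subtract 4h to convert from UTC+4).
Wei in UTC: 06:00-09:30, 11:00-13:00, 15:30-17:00 (subtract 6h to convert from UTC+6).
Leo ∩ Grace: 07:00-11:00, 16:00-17:15.
Leo ∩ Grace ∩ Zubin: 07:00-09:00, 16:00-17:00.
Leo ∩ Grace ∩ Zubin ∩ Hamid: 07:00-09:00, 16:00-17:00.
Leo ∩ Grace ∩ Zubin ∩ Hamid ∩ Yosef: 07:00-09:00, 16:00-17:00.
Leo ∩ Grace ∩ Zubin ∩ Hamid ∩ Yosef ∩ Wei: 07:00-09:00, 16:00-17:00.
So the common availability across everyone is 07:00-09:00, 16:00-17:00.
The first common window of at least 75 minutes is 07:00-09:00, so the earliest start is 07:00.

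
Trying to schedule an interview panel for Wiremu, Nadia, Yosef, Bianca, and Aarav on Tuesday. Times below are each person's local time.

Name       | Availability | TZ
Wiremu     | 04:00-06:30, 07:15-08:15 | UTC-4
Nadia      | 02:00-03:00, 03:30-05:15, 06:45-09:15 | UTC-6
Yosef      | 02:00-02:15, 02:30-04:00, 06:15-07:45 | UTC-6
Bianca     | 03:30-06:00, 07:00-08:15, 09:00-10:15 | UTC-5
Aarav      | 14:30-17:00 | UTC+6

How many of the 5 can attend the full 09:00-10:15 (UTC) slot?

3

Wiremu in UTC: 08:00-10:30, 11:15-12:15 (add 4h to convert from UTC-4).
Nadia in UTC: 08:00-09:00, 09:30-11:15, 12:45-15:15 (add 6h to convert from UTC-6).
Yosef in UTC: 08:00-08:15, 08:30-10:00, 12:15-13:45 (add 6h to convert from UTC-6).
Bianca in UTC: 08:30-11:00, 12:00-13:15, 14:00-15:15 (add 5h to convert from UTC-5).
Aarav in UTC: 08:30-11:00 (subtract 6h to convert from UTC+6).
Wiremu, Bianca, and Aarav can make the full 09:00-10:15 slot — that's 3.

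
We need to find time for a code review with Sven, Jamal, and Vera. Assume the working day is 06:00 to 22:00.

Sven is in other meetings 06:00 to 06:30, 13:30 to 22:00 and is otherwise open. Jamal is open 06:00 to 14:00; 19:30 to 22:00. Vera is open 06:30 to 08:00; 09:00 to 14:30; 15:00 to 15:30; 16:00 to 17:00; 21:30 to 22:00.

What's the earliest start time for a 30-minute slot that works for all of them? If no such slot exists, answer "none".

06:30

Sven free: 06:30-13:30 (invert busy blocks within the working day).
Jamal free: 06:00-14:00, 19:30-22:00.
Vera free: 06:30-08:00, 09:00-14:30, 15:00-15:30, 16:00-17:00, 21:30-22:00.
Sven ∩ Jamal: 06:30-13:30.
Sven ∩ Jamal ∩ Vera: 06:30-08:00, 09:00-13:30.
Those are the intersection windows.
The first common window of at least 30 minutes is 06:30-08:00, so the earliest start is 06:30.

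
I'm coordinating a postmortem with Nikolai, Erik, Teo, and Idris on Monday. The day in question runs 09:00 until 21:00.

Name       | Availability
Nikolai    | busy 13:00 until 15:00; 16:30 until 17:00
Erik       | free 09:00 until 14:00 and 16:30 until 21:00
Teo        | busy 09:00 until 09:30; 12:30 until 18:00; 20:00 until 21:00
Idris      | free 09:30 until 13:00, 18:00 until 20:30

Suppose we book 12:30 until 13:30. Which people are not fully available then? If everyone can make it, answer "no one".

Nikolai free: 09:00-13:00, 15:00-16:30, 17:00-21:00 (invert busy blocks within the working day).
Erik free: 09:00-14:00, 16:30-21:00.
Teo free: 09:30-12:30, 18:00-20:00 (invert busy blocks within the working day).
Idris free: 09:30-13:00, 18:00-20:30.
Nikolai: not fully free for 12:30-13:30. Erik: free for 12:30-13:30. Teo: not fully free for 12:30-13:30. Idris: not fully free for 12:30-13:30.

Idris, Nikolai, Teo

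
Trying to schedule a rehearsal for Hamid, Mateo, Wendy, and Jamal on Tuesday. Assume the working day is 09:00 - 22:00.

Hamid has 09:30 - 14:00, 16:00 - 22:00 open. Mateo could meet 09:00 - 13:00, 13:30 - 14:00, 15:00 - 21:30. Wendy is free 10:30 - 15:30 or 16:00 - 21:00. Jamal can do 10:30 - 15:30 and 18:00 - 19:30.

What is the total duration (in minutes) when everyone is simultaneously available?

Hamid ∩ Mateo: 09:30-13:00, 13:30-14:00, 16:00-21:30.
Hamid ∩ Mateo ∩ Wendy: 10:30-13:00, 13:30-14:00, 16:00-21:00.
Hamid ∩ Mateo ∩ Wendy ∩ Jamal: 10:30-13:00, 13:30-14:00, 18:00-19:30.
Summing the common windows: 150 + 30 + 90 = 270 minutes.

270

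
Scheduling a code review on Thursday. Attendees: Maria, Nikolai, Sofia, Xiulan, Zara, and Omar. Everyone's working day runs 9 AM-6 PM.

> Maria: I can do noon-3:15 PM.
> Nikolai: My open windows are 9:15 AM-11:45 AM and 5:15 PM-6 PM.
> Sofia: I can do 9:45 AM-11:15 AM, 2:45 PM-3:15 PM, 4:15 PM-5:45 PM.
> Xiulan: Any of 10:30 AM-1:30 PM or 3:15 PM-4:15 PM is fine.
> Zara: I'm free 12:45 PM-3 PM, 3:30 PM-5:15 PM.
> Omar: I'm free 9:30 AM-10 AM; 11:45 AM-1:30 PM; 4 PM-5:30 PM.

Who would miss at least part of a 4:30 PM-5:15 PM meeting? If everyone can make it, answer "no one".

Maria: not fully free for 16:30-17:15. Nikolai: not fully free for 16:30-17:15. Sofia: free for 16:30-17:15. Xiulan: not fully free for 16:30-17:15. Zara: free for 16:30-17:15. Omar: free for 16:30-17:15.

Maria, Nikolai, Xiulan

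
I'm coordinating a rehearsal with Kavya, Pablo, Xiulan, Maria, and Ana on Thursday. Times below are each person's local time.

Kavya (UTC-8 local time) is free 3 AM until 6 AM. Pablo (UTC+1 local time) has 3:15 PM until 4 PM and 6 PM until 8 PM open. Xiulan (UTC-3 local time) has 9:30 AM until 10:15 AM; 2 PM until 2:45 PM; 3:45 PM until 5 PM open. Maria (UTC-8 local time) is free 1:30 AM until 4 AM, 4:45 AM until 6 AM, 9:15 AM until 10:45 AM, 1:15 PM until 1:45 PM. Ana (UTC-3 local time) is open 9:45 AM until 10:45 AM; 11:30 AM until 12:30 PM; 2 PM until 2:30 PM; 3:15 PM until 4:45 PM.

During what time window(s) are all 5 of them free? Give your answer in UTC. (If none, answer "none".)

Kavya in UTC: 11:00-14:00 (add 8h to convert from UTC-8).
Pablo in UTC: 14:15-15:00, 17:00-19:00 (subtract 1h to convert from UTC+1).
Xiulan in UTC: 12:30-13:15, 17:00-17:45, 18:45-20:00 (add 3h to convert from UTC-3).
Maria in UTC: 09:30-12:00, 12:45-14:00, 17:15-18:45, 21:15-21:45 (add 8h to convert from UTC-8).
Ana in UTC: 12:45-13:45, 14:30-15:30, 17:00-17:30, 18:15-19:45 (add 3h to convert from UTC-3).
Kavya ∩ Pablo: ∅.
Kavya ∩ Pablo ∩ Xiulan: ∅.
Kavya ∩ Pablo ∩ Xiulan ∩ Maria: ∅.
Kavya ∩ Pablo ∩ Xiulan ∩ Maria ∩ Ana: ∅.
There is no time when everyone is free.

none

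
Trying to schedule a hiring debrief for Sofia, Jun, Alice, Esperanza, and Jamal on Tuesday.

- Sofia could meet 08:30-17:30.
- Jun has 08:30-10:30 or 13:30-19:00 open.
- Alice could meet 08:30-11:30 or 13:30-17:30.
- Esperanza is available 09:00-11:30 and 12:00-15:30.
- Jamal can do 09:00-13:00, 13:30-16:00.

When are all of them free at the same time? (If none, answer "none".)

09:00-10:30, 13:30-15:30

Sofia ∩ Jun: 08:30-10:30, 13:30-17:30.
Sofia ∩ Jun ∩ Alice: 08:30-10:30, 13:30-17:30.
Sofia ∩ Jun ∩ Alice ∩ Esperanza: 09:00-10:30, 13:30-15:30.
Sofia ∩ Jun ∩ Alice ∩ Esperanza ∩ Jamal: 09:00-10:30, 13:30-15:30.
So the common availability across everyone is 09:00-10:30, 13:30-15:30.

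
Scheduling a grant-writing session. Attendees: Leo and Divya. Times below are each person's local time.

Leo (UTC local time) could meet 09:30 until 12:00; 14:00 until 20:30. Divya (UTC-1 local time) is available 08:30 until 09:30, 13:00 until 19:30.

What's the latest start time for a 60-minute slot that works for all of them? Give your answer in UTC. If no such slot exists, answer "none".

Leo in UTC: 09:30-12:00, 14:00-20:30.
Divya in UTC: 09:30-10:30, 14:00-20:30 (add 1h to convert from UTC-1).
Leo ∩ Divya: 09:30-10:30, 14:00-20:30.
Those are the intersection windows.
The last common window of at least 60 minutes is 14:00-20:30; a 60-minute meeting can start as late as 19:30 and still end by 20:30.

19:30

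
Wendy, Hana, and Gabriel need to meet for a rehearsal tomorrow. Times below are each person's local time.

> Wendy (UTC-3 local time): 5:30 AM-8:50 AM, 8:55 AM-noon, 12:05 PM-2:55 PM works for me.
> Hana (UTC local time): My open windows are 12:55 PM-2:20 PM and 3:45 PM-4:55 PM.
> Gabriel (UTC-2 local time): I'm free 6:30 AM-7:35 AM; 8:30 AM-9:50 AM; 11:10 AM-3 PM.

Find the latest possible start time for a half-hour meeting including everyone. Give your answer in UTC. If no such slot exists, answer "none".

Wendy in UTC: 08:30-11:50, 11:55-15:00, 15:05-17:55 (add 3h to convert from UTC-3).
Hana in UTC: 12:55-14:20, 15:45-16:55.
Gabriel in UTC: 08:30-09:35, 10:30-11:50, 13:10-17:00 (add 2h to convert from UTC-2).
Wendy ∩ Hana: 12:55-14:20, 15:45-16:55.
Wendy ∩ Hana ∩ Gabriel: 13:10-14:20, 15:45-16:55.
The last common window of at least 30 minutes is 15:45-16:55; a 30-minute meeting can start as late as 16:25 and still end by 16:55.

16:25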